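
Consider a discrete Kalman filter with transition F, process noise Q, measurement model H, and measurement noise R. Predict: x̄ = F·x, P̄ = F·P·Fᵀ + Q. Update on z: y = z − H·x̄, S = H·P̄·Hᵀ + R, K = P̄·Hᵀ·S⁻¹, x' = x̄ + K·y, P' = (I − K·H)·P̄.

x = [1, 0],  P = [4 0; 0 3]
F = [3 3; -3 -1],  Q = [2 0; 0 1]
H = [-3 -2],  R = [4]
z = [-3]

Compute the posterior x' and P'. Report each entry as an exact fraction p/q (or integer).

x̄ = F·x = [3, -3]
P̄ = F·P·Fᵀ + Q = [65 -45; -45 40]
y = z − H·x̄ = [0]
S = H·P̄·Hᵀ + R = [209]
K = P̄·Hᵀ·S⁻¹ = [-105/209; 5/19]
x' = x̄ + K·y = [3, -3]
P' = (I − K·H)·P̄ = [2560/209 -330/19; -330/19 485/19]

x' = [3, -3]
P' = [2560/209 -330/19; -330/19 485/19]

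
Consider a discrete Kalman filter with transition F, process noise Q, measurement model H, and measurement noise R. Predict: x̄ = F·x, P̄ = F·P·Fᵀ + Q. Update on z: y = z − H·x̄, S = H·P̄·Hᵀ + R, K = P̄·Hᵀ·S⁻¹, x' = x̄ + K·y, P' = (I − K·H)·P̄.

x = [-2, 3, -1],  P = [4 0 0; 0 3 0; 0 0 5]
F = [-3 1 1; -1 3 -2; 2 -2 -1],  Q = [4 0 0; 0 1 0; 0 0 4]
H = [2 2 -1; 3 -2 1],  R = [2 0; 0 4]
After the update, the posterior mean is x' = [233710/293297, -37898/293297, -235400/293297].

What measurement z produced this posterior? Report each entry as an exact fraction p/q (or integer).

z = [2, 2]

x̄ = F·x = [8, 13, -9]
P̄ = F·P·Fᵀ + Q = [48 11 -35; 11 52 -16; -35 -16 37]
S = H·P̄·Hᵀ + R = [731 36; 36 403]
K = P̄·Hᵀ·S⁻¹ = [58527/293297 58089/293297; 60358/293297 -68709/293297; -54721/293297 -21312/293297]
x' − x̄ = [-2112666/293297, -3850759/293297, 2404273/293297] = K·y
y = (KᵀK)⁻¹·Kᵀ·(x' − x̄) = [-49, 13]
z = y + H·x̄ = [-49, 13] + [51, -11] = [2, 2]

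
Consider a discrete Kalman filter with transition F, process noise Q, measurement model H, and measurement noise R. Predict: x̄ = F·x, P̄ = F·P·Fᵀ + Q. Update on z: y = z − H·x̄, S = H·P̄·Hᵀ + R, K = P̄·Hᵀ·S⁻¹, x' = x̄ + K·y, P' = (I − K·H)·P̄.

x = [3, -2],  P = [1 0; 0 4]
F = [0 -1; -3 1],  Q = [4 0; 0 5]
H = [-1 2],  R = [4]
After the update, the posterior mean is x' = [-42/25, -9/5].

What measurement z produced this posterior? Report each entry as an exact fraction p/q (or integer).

z = [-1]

x̄ = F·x = [2, -11]
P̄ = F·P·Fᵀ + Q = [8 -4; -4 18]
S = H·P̄·Hᵀ + R = [100]
K = P̄·Hᵀ·S⁻¹ = [-4/25; 2/5]
x' − x̄ = [-92/25, 46/5] = K·y
y = (KᵀK)⁻¹·Kᵀ·(x' − x̄) = [23]
z = y + H·x̄ = [23] + [-24] = [-1]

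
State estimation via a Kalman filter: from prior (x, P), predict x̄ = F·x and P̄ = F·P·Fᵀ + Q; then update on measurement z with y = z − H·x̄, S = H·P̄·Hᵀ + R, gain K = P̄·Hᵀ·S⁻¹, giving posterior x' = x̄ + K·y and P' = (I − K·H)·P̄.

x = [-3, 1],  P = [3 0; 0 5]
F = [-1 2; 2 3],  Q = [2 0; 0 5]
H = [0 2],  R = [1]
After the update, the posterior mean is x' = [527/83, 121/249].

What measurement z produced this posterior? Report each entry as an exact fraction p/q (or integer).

x̄ = F·x = [5, -3]
P̄ = F·P·Fᵀ + Q = [25 24; 24 62]
S = H·P̄·Hᵀ + R = [249]
K = P̄·Hᵀ·S⁻¹ = [16/83; 124/249]
x' − x̄ = [112/83, 868/249] = K·y
y = (KᵀK)⁻¹·Kᵀ·(x' − x̄) = [7]
z = y + H·x̄ = [7] + [-6] = [1]

z = [1]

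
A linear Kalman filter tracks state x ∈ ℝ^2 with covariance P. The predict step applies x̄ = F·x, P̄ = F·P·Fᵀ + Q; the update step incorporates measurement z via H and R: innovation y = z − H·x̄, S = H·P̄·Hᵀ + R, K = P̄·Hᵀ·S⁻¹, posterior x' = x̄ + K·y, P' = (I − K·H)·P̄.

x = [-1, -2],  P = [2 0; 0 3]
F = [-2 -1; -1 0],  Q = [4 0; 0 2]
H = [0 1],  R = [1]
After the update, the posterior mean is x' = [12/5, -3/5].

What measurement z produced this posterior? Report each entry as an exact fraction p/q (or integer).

x̄ = F·x = [4, 1]
P̄ = F·P·Fᵀ + Q = [15 4; 4 4]
S = H·P̄·Hᵀ + R = [5]
K = P̄·Hᵀ·S⁻¹ = [4/5; 4/5]
x' − x̄ = [-8/5, -8/5] = K·y
y = (KᵀK)⁻¹·Kᵀ·(x' − x̄) = [-2]
z = y + H·x̄ = [-2] + [1] = [-1]

z = [-1]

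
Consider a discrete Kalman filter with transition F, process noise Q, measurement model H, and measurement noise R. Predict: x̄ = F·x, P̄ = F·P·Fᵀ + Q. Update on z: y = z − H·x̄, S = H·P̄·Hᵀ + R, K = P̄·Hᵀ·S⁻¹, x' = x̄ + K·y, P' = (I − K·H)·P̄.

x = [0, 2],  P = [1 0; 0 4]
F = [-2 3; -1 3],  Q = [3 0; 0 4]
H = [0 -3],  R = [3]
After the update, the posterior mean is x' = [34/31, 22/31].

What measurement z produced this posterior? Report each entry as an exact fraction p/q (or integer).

x̄ = F·x = [6, 6]
P̄ = F·P·Fᵀ + Q = [43 38; 38 41]
S = H·P̄·Hᵀ + R = [372]
K = P̄·Hᵀ·S⁻¹ = [-19/62; -41/124]
x' − x̄ = [-152/31, -164/31] = K·y
y = (KᵀK)⁻¹·Kᵀ·(x' − x̄) = [16]
z = y + H·x̄ = [16] + [-18] = [-2]

z = [-2]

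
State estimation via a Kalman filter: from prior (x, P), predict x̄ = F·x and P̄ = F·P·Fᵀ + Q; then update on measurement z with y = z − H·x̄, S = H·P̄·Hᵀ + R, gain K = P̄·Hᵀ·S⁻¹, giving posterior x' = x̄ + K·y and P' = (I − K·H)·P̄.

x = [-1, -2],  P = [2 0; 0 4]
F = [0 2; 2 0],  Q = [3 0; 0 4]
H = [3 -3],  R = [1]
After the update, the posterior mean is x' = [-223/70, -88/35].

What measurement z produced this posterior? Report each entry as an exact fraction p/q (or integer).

z = [-2]

x̄ = F·x = [-4, -2]
P̄ = F·P·Fᵀ + Q = [19 0; 0 12]
S = H·P̄·Hᵀ + R = [280]
K = P̄·Hᵀ·S⁻¹ = [57/280; -9/70]
x' − x̄ = [57/70, -18/35] = K·y
y = (KᵀK)⁻¹·Kᵀ·(x' − x̄) = [4]
z = y + H·x̄ = [4] + [-6] = [-2]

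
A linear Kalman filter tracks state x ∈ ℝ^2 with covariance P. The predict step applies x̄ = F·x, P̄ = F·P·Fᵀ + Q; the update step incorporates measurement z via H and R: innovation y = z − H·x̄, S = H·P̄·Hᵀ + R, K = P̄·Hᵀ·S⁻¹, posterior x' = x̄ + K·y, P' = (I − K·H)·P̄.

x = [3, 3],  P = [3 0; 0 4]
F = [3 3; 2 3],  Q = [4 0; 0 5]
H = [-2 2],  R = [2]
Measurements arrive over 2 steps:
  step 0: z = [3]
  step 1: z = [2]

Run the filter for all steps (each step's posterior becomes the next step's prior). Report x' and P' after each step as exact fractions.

step 0: x̄ = F·x = [18, 15]
step 0: P̄ = F·P·Fᵀ + Q = [67 54; 54 53]
step 0: y = z − H·x̄ = [9]
step 0: S = H·P̄·Hᵀ + R = [50]
step 0: K = P̄·Hᵀ·S⁻¹ = [-13/25; -1/25]
step 0: x' = x̄ + K·y = [333/25, 366/25]
step 0: P' = (I − K·H)·P̄ = [1337/25 1324/25; 1324/25 1323/25]
step 1: x̄ = F·x = [2097/25, 1764/25]
step 1: P̄ = F·P·Fᵀ + Q = [47872/25 39789/25; 39789/25 33268/25]
step 1: y = z − H·x̄ = [716/25]
step 1: S = H·P̄·Hᵀ + R = [6298/25]
step 1: K = P̄·Hᵀ·S⁻¹ = [-8083/3149; -6521/3149]
step 1: x' = x̄ + K·y = [32641/3149, 35432/3149]
step 1: P' = (I − K·H)·P̄ = [803166/3149 795083/3149; 795083/3149 788562/3149]

step 0: x' = [333/25, 366/25], P' = [1337/25 1324/25; 1324/25 1323/25]
step 1: x' = [32641/3149, 35432/3149], P' = [803166/3149 795083/3149; 795083/3149 788562/3149]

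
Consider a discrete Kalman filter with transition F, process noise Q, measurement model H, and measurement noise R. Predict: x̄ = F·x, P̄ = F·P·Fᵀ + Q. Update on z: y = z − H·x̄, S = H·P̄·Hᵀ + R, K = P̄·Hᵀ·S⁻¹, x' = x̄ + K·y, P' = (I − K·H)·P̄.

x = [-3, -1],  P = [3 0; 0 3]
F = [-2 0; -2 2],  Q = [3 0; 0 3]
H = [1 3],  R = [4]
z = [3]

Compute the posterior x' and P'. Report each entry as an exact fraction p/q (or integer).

x̄ = F·x = [6, 4]
P̄ = F·P·Fᵀ + Q = [15 12; 12 27]
y = z − H·x̄ = [-15]
S = H·P̄·Hᵀ + R = [334]
K = P̄·Hᵀ·S⁻¹ = [51/334; 93/334]
x' = x̄ + K·y = [1239/334, -59/334]
P' = (I − K·H)·P̄ = [2409/334 -735/334; -735/334 369/334]

x' = [1239/334, -59/334]
P' = [2409/334 -735/334; -735/334 369/334]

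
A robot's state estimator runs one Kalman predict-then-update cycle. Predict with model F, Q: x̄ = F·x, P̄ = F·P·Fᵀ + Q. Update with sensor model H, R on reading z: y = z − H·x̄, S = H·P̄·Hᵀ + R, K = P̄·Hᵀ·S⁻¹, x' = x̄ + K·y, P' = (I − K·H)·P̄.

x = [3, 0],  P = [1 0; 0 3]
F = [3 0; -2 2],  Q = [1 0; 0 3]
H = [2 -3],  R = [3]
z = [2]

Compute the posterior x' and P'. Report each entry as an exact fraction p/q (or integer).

x' = [641/143, 315/143]
P' = [708/143 453/143; 453/143 673/286]

x̄ = F·x = [9, -6]
P̄ = F·P·Fᵀ + Q = [10 -6; -6 19]
y = z − H·x̄ = [-34]
S = H·P̄·Hᵀ + R = [286]
K = P̄·Hᵀ·S⁻¹ = [19/143; -69/286]
x' = x̄ + K·y = [641/143, 315/143]
P' = (I − K·H)·P̄ = [708/143 453/143; 453/143 673/286]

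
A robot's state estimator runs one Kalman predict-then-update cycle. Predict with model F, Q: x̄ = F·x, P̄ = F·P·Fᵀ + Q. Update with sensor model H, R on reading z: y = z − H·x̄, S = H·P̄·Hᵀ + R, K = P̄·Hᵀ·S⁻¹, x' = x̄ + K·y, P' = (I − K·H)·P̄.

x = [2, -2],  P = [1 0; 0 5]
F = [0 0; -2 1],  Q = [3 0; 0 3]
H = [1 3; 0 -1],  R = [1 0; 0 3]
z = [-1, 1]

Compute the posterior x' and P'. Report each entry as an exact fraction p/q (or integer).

x̄ = F·x = [0, -6]
P̄ = F·P·Fᵀ + Q = [3 0; 0 12]
y = z − H·x̄ = [17, -5]
S = H·P̄·Hᵀ + R = [112 -36; -36 15]
K = P̄·Hᵀ·S⁻¹ = [15/128 9/32; 9/32 -1/8]
x' = x̄ + K·y = [75/128, -19/32]
P' = (I − K·H)·P̄ = [339/128 -27/32; -27/32 3/8]

x' = [75/128, -19/32]
P' = [339/128 -27/32; -27/32 3/8]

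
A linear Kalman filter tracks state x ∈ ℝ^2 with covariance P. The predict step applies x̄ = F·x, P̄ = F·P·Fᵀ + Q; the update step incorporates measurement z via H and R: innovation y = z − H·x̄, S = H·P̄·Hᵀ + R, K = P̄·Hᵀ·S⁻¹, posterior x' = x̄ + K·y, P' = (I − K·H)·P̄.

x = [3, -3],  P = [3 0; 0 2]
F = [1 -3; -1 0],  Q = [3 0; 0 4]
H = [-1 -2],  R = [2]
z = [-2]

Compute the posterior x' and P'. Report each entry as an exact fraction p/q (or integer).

x̄ = F·x = [12, -3]
P̄ = F·P·Fᵀ + Q = [24 -3; -3 7]
y = z − H·x̄ = [4]
S = H·P̄·Hᵀ + R = [42]
K = P̄·Hᵀ·S⁻¹ = [-3/7; -11/42]
x' = x̄ + K·y = [72/7, -85/21]
P' = (I − K·H)·P̄ = [114/7 -54/7; -54/7 173/42]

x' = [72/7, -85/21]
P' = [114/7 -54/7; -54/7 173/42]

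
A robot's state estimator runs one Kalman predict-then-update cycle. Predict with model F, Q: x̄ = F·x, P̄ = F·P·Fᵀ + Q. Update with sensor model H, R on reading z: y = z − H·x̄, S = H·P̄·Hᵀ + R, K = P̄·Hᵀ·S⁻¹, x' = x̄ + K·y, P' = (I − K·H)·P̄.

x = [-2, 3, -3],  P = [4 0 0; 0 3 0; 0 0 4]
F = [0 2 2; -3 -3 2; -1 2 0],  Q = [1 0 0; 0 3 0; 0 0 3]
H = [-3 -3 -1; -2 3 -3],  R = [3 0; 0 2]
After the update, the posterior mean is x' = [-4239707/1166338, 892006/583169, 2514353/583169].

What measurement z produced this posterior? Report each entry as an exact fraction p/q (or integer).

z = [2, -1]

x̄ = F·x = [0, -9, 8]
P̄ = F·P·Fᵀ + Q = [29 -2 12; -2 82 -6; 12 -6 19]
S = H·P̄·Hᵀ + R = [1021 -405; -405 1303]
K = P̄·Hᵀ·S⁻¹ = [-161679/1166338 -139765/1166338; -98181/583169 89429/583169; -44153/583169 -58032/583169]
x' − x̄ = [-4239707/1166338, 6140527/583169, -2150999/583169] = K·y
y = (KᵀK)⁻¹·Kᵀ·(x' − x̄) = [-17, 50]
z = y + H·x̄ = [-17, 50] + [19, -51] = [2, -1]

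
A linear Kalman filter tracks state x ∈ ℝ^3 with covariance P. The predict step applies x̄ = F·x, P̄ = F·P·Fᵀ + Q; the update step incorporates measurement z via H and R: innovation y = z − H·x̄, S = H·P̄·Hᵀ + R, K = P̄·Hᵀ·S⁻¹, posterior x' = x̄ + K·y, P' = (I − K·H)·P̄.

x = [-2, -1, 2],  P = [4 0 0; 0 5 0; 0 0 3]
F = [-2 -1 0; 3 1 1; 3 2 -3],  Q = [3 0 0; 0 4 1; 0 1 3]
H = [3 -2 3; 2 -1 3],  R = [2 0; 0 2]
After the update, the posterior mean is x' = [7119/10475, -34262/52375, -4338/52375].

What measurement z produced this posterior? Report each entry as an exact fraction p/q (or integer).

z = [3, 2]

x̄ = F·x = [5, -5, -14]
P̄ = F·P·Fᵀ + Q = [24 -29 -34; -29 48 38; -34 38 86]
S = H·P̄·Hᵀ + R = [464 365; 365 400]
K = P̄·Hᵀ·S⁻¹ = [813/2095 -4364/10475; -6104/10475 28897/52375; -4696/10475 41328/52375]
x' − x̄ = [-45256/10475, 227613/52375, 728912/52375] = K·y
y = (KᵀK)⁻¹·Kᵀ·(x' − x̄) = [20, 29]
z = y + H·x̄ = [20, 29] + [-17, -27] = [3, 2]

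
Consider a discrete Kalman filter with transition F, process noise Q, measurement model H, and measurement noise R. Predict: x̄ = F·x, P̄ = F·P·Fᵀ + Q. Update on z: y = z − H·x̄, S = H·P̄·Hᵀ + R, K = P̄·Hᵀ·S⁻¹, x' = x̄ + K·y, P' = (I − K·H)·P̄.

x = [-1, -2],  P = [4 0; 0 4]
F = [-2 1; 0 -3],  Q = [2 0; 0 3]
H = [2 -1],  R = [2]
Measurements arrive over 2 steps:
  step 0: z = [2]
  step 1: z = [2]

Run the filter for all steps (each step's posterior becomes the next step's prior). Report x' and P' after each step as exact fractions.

step 0: x̄ = F·x = [0, 6]
step 0: P̄ = F·P·Fᵀ + Q = [22 -12; -12 39]
step 0: y = z − H·x̄ = [8]
step 0: S = H·P̄·Hᵀ + R = [177]
step 0: K = P̄·Hᵀ·S⁻¹ = [56/177; -21/59]
step 0: x' = x̄ + K·y = [448/177, 186/59]
step 0: P' = (I − K·H)·P̄ = [758/177 468/59; 468/59 978/59]
step 1: x̄ = F·x = [-338/177, -558/59]
step 1: P̄ = F·P·Fᵀ + Q = [704/177 -126/59; -126/59 8979/59]
step 1: y = z − H·x̄ = [-644/177]
step 1: S = H·P̄·Hᵀ + R = [31619/177]
step 1: K = P̄·Hᵀ·S⁻¹ = [1786/31619; -27693/31619]
step 1: x' = x̄ + K·y = [-9554/4517, -28326/4517]
step 1: P' = (I − K·H)·P̄ = [107740/31619 211908/31619; 211908/31619 479202/31619]

step 0: x' = [448/177, 186/59], P' = [758/177 468/59; 468/59 978/59]
step 1: x' = [-9554/4517, -28326/4517], P' = [107740/31619 211908/31619; 211908/31619 479202/31619]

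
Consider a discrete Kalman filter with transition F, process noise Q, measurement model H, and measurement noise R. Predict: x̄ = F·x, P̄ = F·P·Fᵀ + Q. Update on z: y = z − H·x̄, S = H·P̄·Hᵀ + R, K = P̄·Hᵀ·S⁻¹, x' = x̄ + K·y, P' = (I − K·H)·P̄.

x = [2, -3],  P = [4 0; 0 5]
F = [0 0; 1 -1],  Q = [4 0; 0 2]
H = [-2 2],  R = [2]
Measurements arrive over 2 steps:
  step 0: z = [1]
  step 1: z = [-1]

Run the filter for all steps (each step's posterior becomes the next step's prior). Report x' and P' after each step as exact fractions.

step 0: x̄ = F·x = [0, 5]
step 0: P̄ = F·P·Fᵀ + Q = [4 0; 0 11]
step 0: y = z − H·x̄ = [-9]
step 0: S = H·P̄·Hᵀ + R = [62]
step 0: K = P̄·Hᵀ·S⁻¹ = [-4/31; 11/31]
step 0: x' = x̄ + K·y = [36/31, 56/31]
step 0: P' = (I − K·H)·P̄ = [92/31 88/31; 88/31 99/31]
step 1: x̄ = F·x = [0, -20/31]
step 1: P̄ = F·P·Fᵀ + Q = [4 0; 0 77/31]
step 1: y = z − H·x̄ = [9/31]
step 1: S = H·P̄·Hᵀ + R = [866/31]
step 1: K = P̄·Hᵀ·S⁻¹ = [-124/433; 77/433]
step 1: x' = x̄ + K·y = [-36/433, -257/433]
step 1: P' = (I − K·H)·P̄ = [740/433 616/433; 616/433 693/433]

step 0: x' = [36/31, 56/31], P' = [92/31 88/31; 88/31 99/31]
step 1: x' = [-36/433, -257/433], P' = [740/433 616/433; 616/433 693/433]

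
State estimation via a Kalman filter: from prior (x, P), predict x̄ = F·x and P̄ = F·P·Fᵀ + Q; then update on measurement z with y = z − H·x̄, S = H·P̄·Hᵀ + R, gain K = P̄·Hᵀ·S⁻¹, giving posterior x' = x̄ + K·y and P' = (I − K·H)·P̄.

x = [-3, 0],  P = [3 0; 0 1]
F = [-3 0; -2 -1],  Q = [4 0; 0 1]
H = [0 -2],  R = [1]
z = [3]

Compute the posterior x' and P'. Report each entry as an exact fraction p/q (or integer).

x̄ = F·x = [9, 6]
P̄ = F·P·Fᵀ + Q = [31 18; 18 14]
y = z − H·x̄ = [15]
S = H·P̄·Hᵀ + R = [57]
K = P̄·Hᵀ·S⁻¹ = [-12/19; -28/57]
x' = x̄ + K·y = [-9/19, -26/19]
P' = (I − K·H)·P̄ = [157/19 6/19; 6/19 14/57]

x' = [-9/19, -26/19]
P' = [157/19 6/19; 6/19 14/57]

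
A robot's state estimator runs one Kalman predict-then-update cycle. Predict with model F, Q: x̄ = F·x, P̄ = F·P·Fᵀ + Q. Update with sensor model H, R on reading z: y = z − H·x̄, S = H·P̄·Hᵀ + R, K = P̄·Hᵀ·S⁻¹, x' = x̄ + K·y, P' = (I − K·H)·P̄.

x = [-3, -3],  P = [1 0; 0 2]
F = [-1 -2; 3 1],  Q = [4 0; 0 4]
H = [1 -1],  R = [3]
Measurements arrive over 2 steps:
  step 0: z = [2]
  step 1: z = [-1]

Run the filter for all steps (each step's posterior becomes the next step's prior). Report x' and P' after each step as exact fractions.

step 0: x̄ = F·x = [9, -12]
step 0: P̄ = F·P·Fᵀ + Q = [13 -7; -7 15]
step 0: y = z − H·x̄ = [-19]
step 0: S = H·P̄·Hᵀ + R = [45]
step 0: K = P̄·Hᵀ·S⁻¹ = [4/9; -22/45]
step 0: x' = x̄ + K·y = [5/9, -122/45]
step 0: P' = (I − K·H)·P̄ = [37/9 25/9; 25/9 191/45]
step 1: x̄ = F·x = [73/15, -47/45]
step 1: P̄ = F·P·Fᵀ + Q = [181/5 -604/15; -604/15 2786/45]
step 1: y = z − H·x̄ = [-311/45]
step 1: S = H·P̄·Hᵀ + R = [8174/45]
step 1: K = P̄·Hᵀ·S⁻¹ = [3441/8174; -2299/4087]
step 1: x' = x̄ + K·y = [15999/8174, 11620/4087]
step 1: P' = (I − K·H)·P̄ = [32777/8174 11227/4087; 11227/4087 18124/4087]

step 0: x' = [5/9, -122/45], P' = [37/9 25/9; 25/9 191/45]
step 1: x' = [15999/8174, 11620/4087], P' = [32777/8174 11227/4087; 11227/4087 18124/4087]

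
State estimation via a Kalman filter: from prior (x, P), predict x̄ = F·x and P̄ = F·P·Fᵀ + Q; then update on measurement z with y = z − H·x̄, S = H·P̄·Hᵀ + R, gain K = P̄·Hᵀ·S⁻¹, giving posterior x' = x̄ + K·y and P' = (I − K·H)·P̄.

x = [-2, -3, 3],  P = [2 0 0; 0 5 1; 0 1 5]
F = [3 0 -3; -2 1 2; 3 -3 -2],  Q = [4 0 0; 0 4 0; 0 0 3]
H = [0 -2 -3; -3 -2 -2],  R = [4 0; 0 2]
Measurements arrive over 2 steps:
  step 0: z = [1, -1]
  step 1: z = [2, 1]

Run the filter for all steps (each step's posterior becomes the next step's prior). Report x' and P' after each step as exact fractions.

step 0: x' = [2211/5573, -8259/27865, 2111/27865], P' = [27202/27865 -67338/27865 36876/27865; -67338/27865 286448/27865 -190768/27865; 36876/27865 -190768/27865 139124/27865]
step 1: x' = [1401694977/6926684582, -2471352525/6926684582, -1461385209/3463342291], P' = [2865277381/3463342291 -6199443075/3463342291 3117273246/3463342291; -6199443075/3463342291 26818360567/3463342291 -17869527878/3463342291; 3117273246/3463342291 -17869527878/3463342291 13432980728/3463342291]

step 0: x̄ = F·x = [-15, 7, -3]
step 0: P̄ = F·P·Fᵀ + Q = [67 -45 57; -45 41 -55; 57 -55 98]
step 0: y = z − H·x̄ = [6, -38]
step 0: S = H·P̄·Hᵀ + R = [390 445; 445 865]
step 0: K = P̄·Hᵀ·S⁻¹ = [6012/27865 -10341/27865; -148/27865 5327/27865; -8959/27865 -734/5573]
step 0: x' = x̄ + K·y = [2211/5573, -8259/27865, 2111/27865]
step 0: P' = (I − K·H)·P̄ = [27202/27865 -67338/27865 36876/27865; -67338/27865 286448/27865 -190768/27865; 36876/27865 -190768/27865 139124/27865]
step 1: x̄ = F·x = [26832/27865, -26147/27865, 10744/5573]
step 1: P̄ = F·P·Fᵀ + Q = [944626/27865 -185154/27865 -584448/27865; -185154/27865 274484/27865 -58038/5573; -584448/27865 -58038/5573 1943297/27865]
step 1: y = z − H·x̄ = [164596/27865, 163507/27865]
step 1: S = H·P̄·Hᵀ + R = [15216789/27865 3484862/27865; 3484862/27865 5871744/27865]
step 1: K = P̄·Hᵀ·S⁻¹ = [761766603/3463342291 -2431492485/6926684582; -7034375/3463342291 700663847/6926684582; -1139971607/3463342291 -239362719/3463342291]
step 1: x' = x̄ + K·y = [1401694977/6926684582, -2471352525/6926684582, -1461385209/3463342291]
step 1: P' = (I − K·H)·P̄ = [2865277381/3463342291 -6199443075/3463342291 3117273246/3463342291; -6199443075/3463342291 26818360567/3463342291 -17869527878/3463342291; 3117273246/3463342291 -17869527878/3463342291 13432980728/3463342291]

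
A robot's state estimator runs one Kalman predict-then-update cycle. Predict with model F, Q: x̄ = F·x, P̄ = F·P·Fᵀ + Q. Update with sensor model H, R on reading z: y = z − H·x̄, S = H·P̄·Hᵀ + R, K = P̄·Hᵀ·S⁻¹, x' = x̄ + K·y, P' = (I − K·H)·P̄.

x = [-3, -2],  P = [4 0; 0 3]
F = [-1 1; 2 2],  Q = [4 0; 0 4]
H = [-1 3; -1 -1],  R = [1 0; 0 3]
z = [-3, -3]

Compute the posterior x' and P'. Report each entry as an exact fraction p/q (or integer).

x' = [5453/2181, -386/2181]
P' = [3259/2181 926/2181; 926/2181 496/2181]

x̄ = F·x = [1, -10]
P̄ = F·P·Fᵀ + Q = [11 -2; -2 32]
y = z − H·x̄ = [28, -12]
S = H·P̄·Hᵀ + R = [312 -81; -81 42]
K = P̄·Hᵀ·S⁻¹ = [-481/2181 -465/727; 562/2181 -158/727]
x' = x̄ + K·y = [5453/2181, -386/2181]
P' = (I − K·H)·P̄ = [3259/2181 926/2181; 926/2181 496/2181]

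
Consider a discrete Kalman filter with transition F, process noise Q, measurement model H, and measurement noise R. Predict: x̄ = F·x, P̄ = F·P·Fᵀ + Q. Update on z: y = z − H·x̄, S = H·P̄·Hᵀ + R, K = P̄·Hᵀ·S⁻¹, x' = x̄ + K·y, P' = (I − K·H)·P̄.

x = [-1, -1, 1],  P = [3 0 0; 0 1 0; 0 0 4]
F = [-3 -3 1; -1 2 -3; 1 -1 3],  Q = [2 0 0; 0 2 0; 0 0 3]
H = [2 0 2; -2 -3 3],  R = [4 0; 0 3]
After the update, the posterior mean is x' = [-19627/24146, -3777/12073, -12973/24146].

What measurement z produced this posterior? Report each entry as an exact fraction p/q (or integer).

z = [-3, 1]

x̄ = F·x = [7, -4, 3]
P̄ = F·P·Fᵀ + Q = [42 -9 6; -9 45 -41; 6 -41 43]
S = H·P̄·Hᵀ + R = [392 402; 402 1521]
K = P̄·Hᵀ·S⁻¹ = [8983/24146 -4490/36219; -1545/12073 -4490/36219; 2921/24146 1519/12073]
x' − x̄ = [-188649/24146, 44515/12073, -85411/24146] = K·y
y = (KᵀK)⁻¹·Kᵀ·(x' − x̄) = [-23, -6]
z = y + H·x̄ = [-23, -6] + [20, 7] = [-3, 1]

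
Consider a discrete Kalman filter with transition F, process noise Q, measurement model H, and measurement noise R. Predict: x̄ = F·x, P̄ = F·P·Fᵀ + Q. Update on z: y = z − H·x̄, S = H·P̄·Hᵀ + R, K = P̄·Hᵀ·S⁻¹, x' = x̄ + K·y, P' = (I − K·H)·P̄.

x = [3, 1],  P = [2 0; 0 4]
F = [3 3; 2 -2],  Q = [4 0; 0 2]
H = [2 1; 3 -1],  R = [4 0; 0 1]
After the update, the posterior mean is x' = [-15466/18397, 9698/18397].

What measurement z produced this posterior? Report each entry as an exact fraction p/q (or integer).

x̄ = F·x = [12, 4]
P̄ = F·P·Fᵀ + Q = [58 -12; -12 26]
S = H·P̄·Hᵀ + R = [214 310; 310 621]
K = P̄·Hᵀ·S⁻¹ = [3462/18397 3782/18397; 10231/18397 -6944/18397]
x' − x̄ = [-236230/18397, -63890/18397] = K·y
y = (KᵀK)⁻¹·Kᵀ·(x' − x̄) = [-30, -35]
z = y + H·x̄ = [-30, -35] + [28, 32] = [-2, -3]

z = [-2, -3]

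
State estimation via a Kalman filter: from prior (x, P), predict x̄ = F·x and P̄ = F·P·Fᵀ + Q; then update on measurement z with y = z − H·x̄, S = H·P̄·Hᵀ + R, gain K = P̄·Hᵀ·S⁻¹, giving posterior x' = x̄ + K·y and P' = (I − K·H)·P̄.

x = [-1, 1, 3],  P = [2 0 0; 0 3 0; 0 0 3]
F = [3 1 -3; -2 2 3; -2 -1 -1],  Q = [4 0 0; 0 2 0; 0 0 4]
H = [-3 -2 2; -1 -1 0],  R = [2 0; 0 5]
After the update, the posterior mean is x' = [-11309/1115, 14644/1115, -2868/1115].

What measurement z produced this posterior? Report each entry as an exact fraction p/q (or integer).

z = [-1, -3]

x̄ = F·x = [-11, 13, -2]
P̄ = F·P·Fᵀ + Q = [52 -33 -6; -33 49 -7; -6 -7 18]
S = H·P̄·Hᵀ + R = [470 115; 115 40]
K = P̄·Hᵀ·S⁻¹ = [-379/1115 112/223; 264/1115 -241/223; 49/223 -342/1115]
x' − x̄ = [956/1115, 149/1115, -638/1115] = K·y
y = (KᵀK)⁻¹·Kᵀ·(x' − x̄) = [-4, -1]
z = y + H·x̄ = [-4, -1] + [3, -2] = [-1, -3]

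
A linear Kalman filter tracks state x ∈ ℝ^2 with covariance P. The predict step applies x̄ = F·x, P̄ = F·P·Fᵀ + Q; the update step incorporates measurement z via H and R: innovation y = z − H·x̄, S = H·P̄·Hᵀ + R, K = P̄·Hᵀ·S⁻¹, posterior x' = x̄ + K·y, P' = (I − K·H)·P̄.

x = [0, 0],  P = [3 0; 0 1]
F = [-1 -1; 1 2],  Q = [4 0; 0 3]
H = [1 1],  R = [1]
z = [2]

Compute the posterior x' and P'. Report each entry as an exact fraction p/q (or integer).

x' = [2/3, 10/9]
P' = [7 -20/3; -20/3 65/9]

x̄ = F·x = [0, 0]
P̄ = F·P·Fᵀ + Q = [8 -5; -5 10]
y = z − H·x̄ = [2]
S = H·P̄·Hᵀ + R = [9]
K = P̄·Hᵀ·S⁻¹ = [1/3; 5/9]
x' = x̄ + K·y = [2/3, 10/9]
P' = (I − K·H)·P̄ = [7 -20/3; -20/3 65/9]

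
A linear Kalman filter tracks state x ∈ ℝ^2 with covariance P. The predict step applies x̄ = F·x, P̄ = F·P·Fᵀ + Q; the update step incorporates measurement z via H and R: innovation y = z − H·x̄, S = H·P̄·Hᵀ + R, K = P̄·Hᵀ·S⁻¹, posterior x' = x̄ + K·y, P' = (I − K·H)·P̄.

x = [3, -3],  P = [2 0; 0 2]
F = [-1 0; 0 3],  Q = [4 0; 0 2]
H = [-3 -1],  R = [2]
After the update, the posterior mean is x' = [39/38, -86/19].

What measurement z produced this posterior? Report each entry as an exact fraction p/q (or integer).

z = [1]

x̄ = F·x = [-3, -9]
P̄ = F·P·Fᵀ + Q = [6 0; 0 20]
S = H·P̄·Hᵀ + R = [76]
K = P̄·Hᵀ·S⁻¹ = [-9/38; -5/19]
x' − x̄ = [153/38, 85/19] = K·y
y = (KᵀK)⁻¹·Kᵀ·(x' − x̄) = [-17]
z = y + H·x̄ = [-17] + [18] = [1]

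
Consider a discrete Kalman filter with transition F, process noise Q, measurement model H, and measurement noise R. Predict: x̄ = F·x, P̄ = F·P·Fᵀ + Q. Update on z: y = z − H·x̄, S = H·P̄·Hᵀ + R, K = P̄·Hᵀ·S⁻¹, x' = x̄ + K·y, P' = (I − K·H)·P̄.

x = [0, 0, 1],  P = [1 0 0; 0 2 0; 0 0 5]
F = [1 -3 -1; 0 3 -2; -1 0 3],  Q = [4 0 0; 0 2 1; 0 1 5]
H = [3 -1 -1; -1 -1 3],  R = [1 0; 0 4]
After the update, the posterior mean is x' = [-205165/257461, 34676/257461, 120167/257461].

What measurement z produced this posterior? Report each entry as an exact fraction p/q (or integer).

z = [-3, 2]

x̄ = F·x = [-1, -2, 3]
P̄ = F·P·Fᵀ + Q = [28 -8 -16; -8 40 -29; -16 -29 51]
S = H·P̄·Hᵀ + R = [430 -283; -283 785]
K = P̄·Hᵀ·S⁻¹ = [65536/257461 1324/257461; -61152/257461 -61075/257461; 1084/257461 65330/257461]
x' − x̄ = [52296/257461, 549598/257461, -652216/257461] = K·y
y = (KᵀK)⁻¹·Kᵀ·(x' − x̄) = [1, -10]
z = y + H·x̄ = [1, -10] + [-4, 12] = [-3, 2]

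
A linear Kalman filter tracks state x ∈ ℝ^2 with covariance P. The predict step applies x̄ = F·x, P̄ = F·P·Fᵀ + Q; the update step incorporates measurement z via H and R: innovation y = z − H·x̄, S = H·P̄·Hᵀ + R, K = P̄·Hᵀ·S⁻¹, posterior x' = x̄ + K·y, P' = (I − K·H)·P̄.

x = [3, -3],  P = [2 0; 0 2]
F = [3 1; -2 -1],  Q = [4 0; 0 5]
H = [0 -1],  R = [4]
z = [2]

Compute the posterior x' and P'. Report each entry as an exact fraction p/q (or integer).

x' = [100/19, -42/19]
P' = [260/19 -56/19; -56/19 60/19]

x̄ = F·x = [6, -3]
P̄ = F·P·Fᵀ + Q = [24 -14; -14 15]
y = z − H·x̄ = [-1]
S = H·P̄·Hᵀ + R = [19]
K = P̄·Hᵀ·S⁻¹ = [14/19; -15/19]
x' = x̄ + K·y = [100/19, -42/19]
P' = (I − K·H)·P̄ = [260/19 -56/19; -56/19 60/19]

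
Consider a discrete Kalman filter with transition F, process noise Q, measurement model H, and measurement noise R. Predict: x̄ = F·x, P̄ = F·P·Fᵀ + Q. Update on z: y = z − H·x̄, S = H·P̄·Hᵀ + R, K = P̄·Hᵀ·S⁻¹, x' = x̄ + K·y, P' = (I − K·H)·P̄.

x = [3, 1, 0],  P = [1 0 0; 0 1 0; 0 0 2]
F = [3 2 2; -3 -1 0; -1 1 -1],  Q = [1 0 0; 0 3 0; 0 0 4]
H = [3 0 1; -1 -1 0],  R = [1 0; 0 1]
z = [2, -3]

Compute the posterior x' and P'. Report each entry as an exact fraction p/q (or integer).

x̄ = F·x = [11, -10, -2]
P̄ = F·P·Fᵀ + Q = [22 -11 -5; -11 13 2; -5 2 8]
y = z − H·x̄ = [-29, -2]
S = H·P̄·Hᵀ + R = [177 -30; -30 14]
K = P̄·Hᵀ·S⁻¹ = [262/789 -39/526; -247/789 -214/263; -4/789 107/526]
x' = x̄ + K·y = [1198/789, 557/789, -1783/789]
P' = (I − K·H)·P̄ = [1465/1578 -674/789 -3871/1578; -674/789 1316/789 1775/789; -3871/1578 1775/789 11605/1578]

x' = [1198/789, 557/789, -1783/789]
P' = [1465/1578 -674/789 -3871/1578; -674/789 1316/789 1775/789; -3871/1578 1775/789 11605/1578]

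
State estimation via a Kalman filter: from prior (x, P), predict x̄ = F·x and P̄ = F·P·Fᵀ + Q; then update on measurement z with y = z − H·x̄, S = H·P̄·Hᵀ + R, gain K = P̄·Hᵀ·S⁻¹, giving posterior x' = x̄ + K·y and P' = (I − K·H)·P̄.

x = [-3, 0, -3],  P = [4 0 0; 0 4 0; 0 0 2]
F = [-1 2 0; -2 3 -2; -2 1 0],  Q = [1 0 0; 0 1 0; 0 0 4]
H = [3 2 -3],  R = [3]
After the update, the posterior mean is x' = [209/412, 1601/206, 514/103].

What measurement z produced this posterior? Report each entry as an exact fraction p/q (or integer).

x̄ = F·x = [3, 12, 6]
P̄ = F·P·Fᵀ + Q = [21 32 16; 32 61 28; 16 28 24]
S = H·P̄·Hᵀ + R = [412]
K = P̄·Hᵀ·S⁻¹ = [79/412; 67/206; 8/103]
x' − x̄ = [-1027/412, -871/206, -104/103] = K·y
y = (KᵀK)⁻¹·Kᵀ·(x' − x̄) = [-13]
z = y + H·x̄ = [-13] + [15] = [2]

z = [2]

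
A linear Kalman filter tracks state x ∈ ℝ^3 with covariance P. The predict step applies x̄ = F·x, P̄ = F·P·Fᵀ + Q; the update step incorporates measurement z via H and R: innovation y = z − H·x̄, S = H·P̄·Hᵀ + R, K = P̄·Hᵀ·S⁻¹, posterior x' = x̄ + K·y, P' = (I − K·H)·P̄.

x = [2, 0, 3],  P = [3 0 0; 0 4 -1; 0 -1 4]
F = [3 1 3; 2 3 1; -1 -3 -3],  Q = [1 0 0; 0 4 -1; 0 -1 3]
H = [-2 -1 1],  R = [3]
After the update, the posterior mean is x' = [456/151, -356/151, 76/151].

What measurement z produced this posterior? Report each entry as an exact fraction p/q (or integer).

x̄ = F·x = [15, 7, -11]
P̄ = F·P·Fᵀ + Q = [62 32 -45; 32 50 -43; -45 -43 60]
S = H·P̄·Hᵀ + R = [755]
K = P̄·Hᵀ·S⁻¹ = [-201/755; -157/755; 193/755]
x' − x̄ = [-1809/151, -1413/151, 1737/151] = K·y
y = (KᵀK)⁻¹·Kᵀ·(x' − x̄) = [45]
z = y + H·x̄ = [45] + [-48] = [-3]

z = [-3]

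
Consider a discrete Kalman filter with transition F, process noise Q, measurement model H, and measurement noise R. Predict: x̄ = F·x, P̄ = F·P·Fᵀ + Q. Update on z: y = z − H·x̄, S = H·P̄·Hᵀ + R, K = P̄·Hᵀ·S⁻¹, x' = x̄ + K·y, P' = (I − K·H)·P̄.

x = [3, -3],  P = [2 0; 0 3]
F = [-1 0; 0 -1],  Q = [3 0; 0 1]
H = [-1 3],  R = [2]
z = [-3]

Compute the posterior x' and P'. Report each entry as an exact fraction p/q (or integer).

x' = [-54/43, -51/43]
P' = [190/43 60/43; 60/43 28/43]

x̄ = F·x = [-3, 3]
P̄ = F·P·Fᵀ + Q = [5 0; 0 4]
y = z − H·x̄ = [-15]
S = H·P̄·Hᵀ + R = [43]
K = P̄·Hᵀ·S⁻¹ = [-5/43; 12/43]
x' = x̄ + K·y = [-54/43, -51/43]
P' = (I − K·H)·P̄ = [190/43 60/43; 60/43 28/43]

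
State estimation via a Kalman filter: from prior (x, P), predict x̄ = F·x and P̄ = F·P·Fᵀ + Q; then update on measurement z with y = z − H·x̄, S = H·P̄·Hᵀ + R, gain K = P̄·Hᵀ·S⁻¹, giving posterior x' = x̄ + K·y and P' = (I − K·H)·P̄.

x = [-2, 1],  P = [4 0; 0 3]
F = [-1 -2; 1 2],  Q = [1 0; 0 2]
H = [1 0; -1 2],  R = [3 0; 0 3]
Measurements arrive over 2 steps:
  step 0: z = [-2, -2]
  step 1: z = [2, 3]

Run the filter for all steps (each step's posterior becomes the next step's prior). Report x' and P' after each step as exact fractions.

step 0: x̄ = F·x = [0, 0]
step 0: P̄ = F·P·Fᵀ + Q = [17 -16; -16 18]
step 0: y = z − H·x̄ = [-2, -2]
step 0: S = H·P̄·Hᵀ + R = [20 -49; -49 156]
step 0: K = P̄·Hᵀ·S⁻¹ = [251/719 -147/719; 52/719 256/719]
step 0: x' = x̄ + K·y = [-208/719, -616/719]
step 0: P' = (I − K·H)·P̄ = [753/719 156/719; 156/719 462/719]
step 1: x̄ = F·x = [1440/719, -1440/719]
step 1: P̄ = F·P·Fᵀ + Q = [3944/719 -3225/719; -3225/719 4663/719]
step 1: y = z − H·x̄ = [-2/719, 6477/719]
step 1: S = H·P̄·Hᵀ + R = [6101/719 -10394/719; -10394/719 37653/719]
step 1: K = P̄·Hᵀ·S⁻¹ = [56284/169243 -31182/169243; 12551/169243 59879/169243]
step 1: x' = x̄ + K·y = [57902/169243, 200419/169243]
step 1: P' = (I − K·H)·P̄ = [168852/169243 37653/169243; 37653/169243 108645/169243]

step 0: x' = [-208/719, -616/719], P' = [753/719 156/719; 156/719 462/719]
step 1: x' = [57902/169243, 200419/169243], P' = [168852/169243 37653/169243; 37653/169243 108645/169243]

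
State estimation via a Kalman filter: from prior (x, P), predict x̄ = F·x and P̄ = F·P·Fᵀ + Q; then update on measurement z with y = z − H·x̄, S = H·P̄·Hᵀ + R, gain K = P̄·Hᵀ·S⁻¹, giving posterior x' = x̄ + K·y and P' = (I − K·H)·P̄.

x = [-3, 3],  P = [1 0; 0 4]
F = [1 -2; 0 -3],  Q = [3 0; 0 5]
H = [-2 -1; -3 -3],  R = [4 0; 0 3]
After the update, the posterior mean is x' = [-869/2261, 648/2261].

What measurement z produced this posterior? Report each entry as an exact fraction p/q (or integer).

z = [-2, 1]

x̄ = F·x = [-9, -9]
P̄ = F·P·Fᵀ + Q = [20 24; 24 41]
S = H·P̄·Hᵀ + R = [221 459; 459 984]
K = P̄·Hᵀ·S⁻¹ = [-796/2261 4/133; 643/2261 -44/133]
x' − x̄ = [19480/2261, 20997/2261] = K·y
y = (KᵀK)⁻¹·Kᵀ·(x' − x̄) = [-29, -53]
z = y + H·x̄ = [-29, -53] + [27, 54] = [-2, 1]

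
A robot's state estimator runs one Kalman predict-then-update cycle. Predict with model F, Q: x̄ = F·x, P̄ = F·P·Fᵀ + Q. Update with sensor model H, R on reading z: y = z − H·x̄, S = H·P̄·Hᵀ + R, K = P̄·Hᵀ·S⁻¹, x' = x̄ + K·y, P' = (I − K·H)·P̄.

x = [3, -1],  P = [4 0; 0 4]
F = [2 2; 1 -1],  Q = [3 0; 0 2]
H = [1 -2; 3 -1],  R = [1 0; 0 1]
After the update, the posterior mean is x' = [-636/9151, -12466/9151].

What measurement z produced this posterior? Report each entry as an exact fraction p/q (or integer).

x̄ = F·x = [4, 4]
P̄ = F·P·Fᵀ + Q = [35 0; 0 10]
S = H·P̄·Hᵀ + R = [76 125; 125 326]
K = P̄·Hᵀ·S⁻¹ = [-1715/9151 3605/9151; -5270/9151 1740/9151]
x' − x̄ = [-37240/9151, -49070/9151] = K·y
y = (KᵀK)⁻¹·Kᵀ·(x' − x̄) = [7, -7]
z = y + H·x̄ = [7, -7] + [-4, 8] = [3, 1]

z = [3, 1]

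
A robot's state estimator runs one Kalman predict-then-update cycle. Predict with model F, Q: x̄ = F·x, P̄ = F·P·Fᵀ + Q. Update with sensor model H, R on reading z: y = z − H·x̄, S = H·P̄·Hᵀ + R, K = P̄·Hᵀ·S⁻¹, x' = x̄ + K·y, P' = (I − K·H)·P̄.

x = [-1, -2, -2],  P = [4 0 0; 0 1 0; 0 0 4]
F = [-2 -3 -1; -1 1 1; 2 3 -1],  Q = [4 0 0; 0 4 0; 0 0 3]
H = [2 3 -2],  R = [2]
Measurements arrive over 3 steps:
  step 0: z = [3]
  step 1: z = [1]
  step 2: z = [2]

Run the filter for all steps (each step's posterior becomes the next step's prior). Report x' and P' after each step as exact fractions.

step 0: x' = [4450/667, -3181/667, -1342/667], P' = [9690/667 -5882/667 756/667; -5882/667 5190/667 1844/667; 756/667 1844/667 3655/667]
step 1: x' = [996371/118563, -732887/118563, -51301/39521], P' = [14849576/355689 -12713258/355689 -1423930/118563; -12713258/355689 11609906/355689 1544212/118563; -1423930/118563 1544212/118563 299935/39521]
step 2: x' = [-52573405/27229273, 736663064/299522003, 242353937/299522003], P' = [1692526642/27229273 -1518902586/27229273 -582660900/27229273; -1518902586/27229273 15622703942/299522003 6597469012/299522003; -582660900/27229273 6597469012/299522003 3478180955/299522003]

step 0: x̄ = F·x = [10, -3, -6]
step 0: P̄ = F·P·Fᵀ + Q = [33 1 -21; 1 13 -9; -21 -9 32]
step 0: y = z − H·x̄ = [-20]
step 0: S = H·P̄·Hᵀ + R = [667]
step 0: K = P̄·Hᵀ·S⁻¹ = [111/667; 59/667; -133/667]
step 0: x' = x̄ + K·y = [4450/667, -3181/667, -1342/667]
step 0: P' = (I − K·H)·P̄ = [9690/667 -5882/667 756/667; -5882/667 5190/667 1844/667; 756/667 1844/667 3655/667]
step 1: x̄ = F·x = [1985/667, -8973/667, 699/667]
step 1: P̄ = F·P·Fᵀ + Q = [35297/667 -13859/667 -11231/667; -13859/667 35143/667 4373/667; -11231/667 4373/667 6454/667]
step 1: y = z − H·x̄ = [25014/667]
step 1: S = H·P̄·Hᵀ + R = [355689/667]
step 1: K = P̄·Hᵀ·S⁻¹ = [51479/355689; 68965/355689; -7417/118563]
step 1: x' = x̄ + K·y = [996371/118563, -732887/118563, -51301/39521]
step 1: P' = (I − K·H)·P̄ = [14849576/355689 -12713258/355689 -1423930/118563; -12713258/355689 11609906/355689 1544212/118563; -1423930/118563 1544212/118563 299935/39521]
step 2: x̄ = F·x = [359822/118563, -1883161/118563, -52016/118563]
step 2: P̄ = F·P·Fᵀ + Q = [26159189/355689 -34801993/355689 -8628947/355689; -34801993/355689 73817021/355689 11594311/355689; -8628947/355689 11594311/355689 4386188/355689]
step 2: y = z − H·x̄ = [5062933/118563]
step 2: S = H·P̄·Hᵀ + R = [299522003/355689]
step 2: K = P̄·Hᵀ·S⁻¹ = [-3166337/27229273; 128658455/299522003; 8752663/299522003]
step 2: x' = x̄ + K·y = [-52573405/27229273, 736663064/299522003, 242353937/299522003]
step 2: P' = (I − K·H)·P̄ = [1692526642/27229273 -1518902586/27229273 -582660900/27229273; -1518902586/27229273 15622703942/299522003 6597469012/299522003; -582660900/27229273 6597469012/299522003 3478180955/299522003]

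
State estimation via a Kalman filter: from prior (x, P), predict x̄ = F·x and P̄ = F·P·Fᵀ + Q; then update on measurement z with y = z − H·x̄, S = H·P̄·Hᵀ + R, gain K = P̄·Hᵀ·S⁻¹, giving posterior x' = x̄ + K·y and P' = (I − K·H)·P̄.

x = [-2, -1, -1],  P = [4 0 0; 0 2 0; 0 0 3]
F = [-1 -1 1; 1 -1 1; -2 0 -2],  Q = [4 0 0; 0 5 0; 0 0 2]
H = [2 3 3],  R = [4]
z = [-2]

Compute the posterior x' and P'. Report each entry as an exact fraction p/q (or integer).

x̄ = F·x = [2, -2, 6]
P̄ = F·P·Fᵀ + Q = [13 1 2; 1 14 -14; 2 -14 30]
y = z − H·x̄ = [-18]
S = H·P̄·Hᵀ + R = [236]
K = P̄·Hᵀ·S⁻¹ = [35/236; 1/118; 13/59]
x' = x̄ + K·y = [-79/118, -127/59, 120/59]
P' = (I − K·H)·P̄ = [1843/236 83/118 -337/59; 83/118 825/59 -852/59; -337/59 -852/59 1094/59]

x' = [-79/118, -127/59, 120/59]
P' = [1843/236 83/118 -337/59; 83/118 825/59 -852/59; -337/59 -852/59 1094/59]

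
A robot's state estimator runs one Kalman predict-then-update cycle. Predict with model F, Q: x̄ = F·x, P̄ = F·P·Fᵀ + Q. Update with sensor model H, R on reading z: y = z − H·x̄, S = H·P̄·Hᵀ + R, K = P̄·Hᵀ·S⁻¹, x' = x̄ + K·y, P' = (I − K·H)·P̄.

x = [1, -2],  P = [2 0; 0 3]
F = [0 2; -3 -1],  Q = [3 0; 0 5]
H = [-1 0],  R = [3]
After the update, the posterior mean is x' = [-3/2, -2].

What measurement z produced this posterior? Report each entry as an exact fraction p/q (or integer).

x̄ = F·x = [-4, -1]
P̄ = F·P·Fᵀ + Q = [15 -6; -6 26]
S = H·P̄·Hᵀ + R = [18]
K = P̄·Hᵀ·S⁻¹ = [-5/6; 1/3]
x' − x̄ = [5/2, -1] = K·y
y = (KᵀK)⁻¹·Kᵀ·(x' − x̄) = [-3]
z = y + H·x̄ = [-3] + [4] = [1]

z = [1]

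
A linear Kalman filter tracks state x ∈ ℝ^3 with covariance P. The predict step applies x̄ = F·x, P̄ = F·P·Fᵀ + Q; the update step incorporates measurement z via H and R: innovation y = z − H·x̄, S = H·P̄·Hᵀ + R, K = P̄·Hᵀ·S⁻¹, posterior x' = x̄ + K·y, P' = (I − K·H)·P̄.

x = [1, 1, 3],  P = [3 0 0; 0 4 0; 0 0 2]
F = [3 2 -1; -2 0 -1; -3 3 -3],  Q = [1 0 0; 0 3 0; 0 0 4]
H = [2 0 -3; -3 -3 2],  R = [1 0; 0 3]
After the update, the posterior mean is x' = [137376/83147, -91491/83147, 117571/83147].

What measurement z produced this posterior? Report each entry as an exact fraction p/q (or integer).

z = [-1, 1]

x̄ = F·x = [2, -5, -9]
P̄ = F·P·Fᵀ + Q = [46 -16 3; -16 17 24; 3 24 85]
S = H·P̄·Hᵀ + R = [914 -435; -435 298]
K = P̄·Hᵀ·S⁻¹ = [-11806/83147 -40671/83147; -11417/83147 -4110/83147; -35487/83147 -26969/83147]
x' − x̄ = [-28918/83147, 324244/83147, 865894/83147] = K·y
y = (KᵀK)⁻¹·Kᵀ·(x' − x̄) = [-32, 10]
z = y + H·x̄ = [-32, 10] + [31, -9] = [-1, 1]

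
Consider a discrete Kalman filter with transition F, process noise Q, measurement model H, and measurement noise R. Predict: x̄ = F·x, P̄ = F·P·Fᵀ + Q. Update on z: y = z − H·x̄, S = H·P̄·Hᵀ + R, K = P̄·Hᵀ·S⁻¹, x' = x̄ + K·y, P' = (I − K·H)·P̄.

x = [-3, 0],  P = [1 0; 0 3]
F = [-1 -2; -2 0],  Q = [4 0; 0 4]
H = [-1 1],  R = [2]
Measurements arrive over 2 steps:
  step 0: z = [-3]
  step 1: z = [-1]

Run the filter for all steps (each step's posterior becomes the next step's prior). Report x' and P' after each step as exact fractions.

step 0: x' = [159/23, 102/23], P' = [166/23 136/23; 136/23 148/23]
step 1: x' = [-37/3, -482/37], P' = [103/3 32; 32 1164/37]

step 0: x̄ = F·x = [3, 6]
step 0: P̄ = F·P·Fᵀ + Q = [17 2; 2 8]
step 0: y = z − H·x̄ = [-6]
step 0: S = H·P̄·Hᵀ + R = [23]
step 0: K = P̄·Hᵀ·S⁻¹ = [-15/23; 6/23]
step 0: x' = x̄ + K·y = [159/23, 102/23]
step 0: P' = (I − K·H)·P̄ = [166/23 136/23; 136/23 148/23]
step 1: x̄ = F·x = [-363/23, -318/23]
step 1: P̄ = F·P·Fᵀ + Q = [1394/23 876/23; 876/23 756/23]
step 1: y = z − H·x̄ = [-68/23]
step 1: S = H·P̄·Hᵀ + R = [444/23]
step 1: K = P̄·Hᵀ·S⁻¹ = [-7/6; -10/37]
step 1: x' = x̄ + K·y = [-37/3, -482/37]
step 1: P' = (I − K·H)·P̄ = [103/3 32; 32 1164/37]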